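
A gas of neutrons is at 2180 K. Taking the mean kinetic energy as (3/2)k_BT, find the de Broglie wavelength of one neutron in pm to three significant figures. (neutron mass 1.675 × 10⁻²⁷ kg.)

λ = 53.9 pm

KE = (3/2)k_BT = 1.5 × 1.381 × 10⁻²³ × 2180 = 4.516 × 10⁻²⁰ J.
p = √(2mKE) = √(2 × 1.675 × 10⁻²⁷ × 4.516 × 10⁻²⁰) = 1.230 × 10⁻²³ kg·m/s.
λ = h/p = 5.39 × 10⁻¹¹ m = 53.9 pm.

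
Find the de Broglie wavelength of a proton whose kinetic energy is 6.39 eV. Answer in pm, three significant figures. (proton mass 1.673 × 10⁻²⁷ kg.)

KE = 6.39 eV = 1.024 × 10⁻¹⁸ J.
p = √(2mKE) = √(2 × 1.673 × 10⁻²⁷ × 1.024 × 10⁻¹⁸) = 5.853 × 10⁻²³ kg·m/s.
λ = h/p = 6.626 × 10⁻³⁴ / 5.853 × 10⁻²³ = 1.13 × 10⁻¹¹ m = 11.3 pm.

λ = 11.3 pm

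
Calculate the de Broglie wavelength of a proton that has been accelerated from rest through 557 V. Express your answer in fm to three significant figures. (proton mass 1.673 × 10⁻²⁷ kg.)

KE = eV = 1.602 × 10⁻¹⁹ × 557.0 = 8.923 × 10⁻¹⁷ J.
p = √(2mKE) = √(2 × 1.673 × 10⁻²⁷ × 8.923 × 10⁻¹⁷) = 5.464 × 10⁻²² kg·m/s.
λ = h/p = 6.626 × 10⁻³⁴ / 5.464 × 10⁻²² = 1.21 × 10⁻¹² m = 1210 fm.

λ = 1210 fm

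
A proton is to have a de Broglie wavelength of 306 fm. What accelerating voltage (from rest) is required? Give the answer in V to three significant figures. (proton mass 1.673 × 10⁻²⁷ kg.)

V = 8750 V

p = h/λ = 6.626 × 10⁻³⁴ / 3.060 × 10⁻¹³ = 2.165 × 10⁻²¹ kg·m/s.
KE = p²/(2m) = 1.401 × 10⁻¹⁵ J.
V = KE/e = 1.401 × 10⁻¹⁵ / (1.602 × 10⁻¹⁹) = 8750 V.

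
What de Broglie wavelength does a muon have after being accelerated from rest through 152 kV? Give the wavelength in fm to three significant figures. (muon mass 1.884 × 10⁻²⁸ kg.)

λ = 219 fm

KE = eV = 1.602 × 10⁻¹⁹ × 1.520 × 10⁵ = 2.435 × 10⁻¹⁴ J.
p = √(2mKE) = √(2 × 1.884 × 10⁻²⁸ × 2.435 × 10⁻¹⁴) = 3.029 × 10⁻²¹ kg·m/s.
λ = h/p = 6.626 × 10⁻³⁴ / 3.029 × 10⁻²¹ = 2.19 × 10⁻¹³ m = 219 fm.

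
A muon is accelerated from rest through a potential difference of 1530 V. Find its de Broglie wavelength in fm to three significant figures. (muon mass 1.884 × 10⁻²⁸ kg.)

KE = eV = 1.602 × 10⁻¹⁹ × 1530 = 2.451 × 10⁻¹⁶ J.
p = √(2mKE) = √(2 × 1.884 × 10⁻²⁸ × 2.451 × 10⁻¹⁶) = 3.039 × 10⁻²² kg·m/s.
λ = h/p = 6.626 × 10⁻³⁴ / 3.039 × 10⁻²² = 2.18 × 10⁻¹² m = 2180 fm.

λ = 2180 fm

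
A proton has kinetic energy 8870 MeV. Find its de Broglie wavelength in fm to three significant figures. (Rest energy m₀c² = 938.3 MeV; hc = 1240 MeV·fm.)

λ = 0.127 fm

Total energy E = KE + m₀c² = 8870 + 938.3 = 9808.3 MeV.
(pc)² = E² − (m₀c²)² = (9808.3)² − (938.3)² = 9.532 × 10⁷ MeV², so pc = 9763 MeV.
λ = hc/(pc) = 1240 MeV·fm / 9763 MeV = 0.127 fm.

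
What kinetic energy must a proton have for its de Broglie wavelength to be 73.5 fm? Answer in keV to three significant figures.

p = h/λ = 6.626 × 10⁻³⁴ / 7.350 × 10⁻¹⁴ = 9.015 × 10⁻²¹ kg·m/s.
KE = p²/(2m) = (9.015 × 10⁻²¹)² / (2 × 1.673 × 10⁻²⁷) = 2.429 × 10⁻¹⁴ J = 152 keV.

KE = 152 keV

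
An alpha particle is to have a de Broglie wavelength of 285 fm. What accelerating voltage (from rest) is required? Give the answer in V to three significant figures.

V = 1270 V

p = h/λ = 6.626 × 10⁻³⁴ / 2.850 × 10⁻¹³ = 2.325 × 10⁻²¹ kg·m/s.
KE = p²/(2m) = 4.067 × 10⁻¹⁶ J.
V = KE/2e = 4.067 × 10⁻¹⁶ / (2 × 1.602 × 10⁻¹⁹) = 1270 V.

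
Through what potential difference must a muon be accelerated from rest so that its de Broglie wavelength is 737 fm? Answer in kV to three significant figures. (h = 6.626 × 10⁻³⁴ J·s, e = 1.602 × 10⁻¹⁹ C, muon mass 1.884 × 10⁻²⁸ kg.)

V = 13.4 kV

p = h/λ = 6.626 × 10⁻³⁴ / 7.370 × 10⁻¹³ = 8.991 × 10⁻²² kg·m/s.
KE = p²/(2m) = 2.145 × 10⁻¹⁵ J.
V = KE/e = 2.145 × 10⁻¹⁵ / (1.602 × 10⁻¹⁹) = 13.4 kV.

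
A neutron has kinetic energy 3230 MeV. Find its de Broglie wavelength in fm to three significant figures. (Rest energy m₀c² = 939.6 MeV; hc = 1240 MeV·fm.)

Total energy E = KE + m₀c² = 3230 + 939.6 = 4169.6 MeV.
(pc)² = E² − (m₀c²)² = (4169.6)² − (939.6)² = 1.650 × 10⁷ MeV², so pc = 4062 MeV.
λ = hc/(pc) = 1240 MeV·fm / 4062 MeV = 0.305 fm.

λ = 0.305 fm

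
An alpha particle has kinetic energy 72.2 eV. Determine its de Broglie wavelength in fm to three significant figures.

KE = 72.2 eV = 1.157 × 10⁻¹⁷ J.
p = √(2mKE) = √(2 × 6.645 × 10⁻²⁷ × 1.157 × 10⁻¹⁷) = 3.921 × 10⁻²² kg·m/s.
λ = h/p = 6.626 × 10⁻³⁴ / 3.921 × 10⁻²² = 1.69 × 10⁻¹² m = 1690 fm.

λ = 1690 fm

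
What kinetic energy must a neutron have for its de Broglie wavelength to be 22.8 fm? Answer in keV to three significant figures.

KE = 1570 keV

p = h/λ = 6.626 × 10⁻³⁴ / 2.280 × 10⁻¹⁴ = 2.906 × 10⁻²⁰ kg·m/s.
KE = p²/(2m) = (2.906 × 10⁻²⁰)² / (2 × 1.675 × 10⁻²⁷) = 2.521 × 10⁻¹³ J = 1570 keV.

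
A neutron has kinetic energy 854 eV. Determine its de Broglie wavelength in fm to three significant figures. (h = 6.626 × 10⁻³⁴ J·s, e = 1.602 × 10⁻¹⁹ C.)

KE = 854 eV = 1.368 × 10⁻¹⁶ J.
p = √(2mKE) = √(2 × 1.675 × 10⁻²⁷ × 1.368 × 10⁻¹⁶) = 6.770 × 10⁻²² kg·m/s.
λ = h/p = 6.626 × 10⁻³⁴ / 6.770 × 10⁻²² = 9.79 × 10⁻¹³ m = 979 fm.

λ = 979 fm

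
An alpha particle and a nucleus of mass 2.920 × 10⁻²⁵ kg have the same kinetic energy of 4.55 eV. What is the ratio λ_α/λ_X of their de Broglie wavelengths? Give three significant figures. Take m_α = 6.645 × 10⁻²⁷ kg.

λ_α/λ_X = 6.63

At fixed KE, p = √(2mKE) so λ = h/p ∝ 1/√m.
λ_α/λ_X = √(m_X/m_α) = √(2.920 × 10⁻²⁵/6.645 × 10⁻²⁷) = √(43.94) = 6.63.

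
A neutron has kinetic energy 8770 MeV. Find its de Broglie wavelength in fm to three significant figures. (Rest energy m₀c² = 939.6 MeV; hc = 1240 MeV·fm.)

λ = 0.128 fm

Total energy E = KE + m₀c² = 8770 + 939.6 = 9709.6 MeV.
(pc)² = E² − (m₀c²)² = (9709.6)² − (939.6)² = 9.339 × 10⁷ MeV², so pc = 9664 MeV.
λ = hc/(pc) = 1240 MeV·fm / 9664 MeV = 0.128 fm.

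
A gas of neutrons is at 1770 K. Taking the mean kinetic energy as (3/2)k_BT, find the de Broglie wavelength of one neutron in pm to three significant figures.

λ = 59.8 pm

KE = (3/2)k_BT = 1.5 × 1.381 × 10⁻²³ × 1770 = 3.667 × 10⁻²⁰ J.
p = √(2mKE) = √(2 × 1.675 × 10⁻²⁷ × 3.667 × 10⁻²⁰) = 1.108 × 10⁻²³ kg·m/s.
λ = h/p = 5.98 × 10⁻¹¹ m = 59.8 pm.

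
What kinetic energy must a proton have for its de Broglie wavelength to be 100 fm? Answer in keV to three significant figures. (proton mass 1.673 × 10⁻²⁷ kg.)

p = h/λ = 6.626 × 10⁻³⁴ / 1.000 × 10⁻¹³ = 6.626 × 10⁻²¹ kg·m/s.
KE = p²/(2m) = (6.626 × 10⁻²¹)² / (2 × 1.673 × 10⁻²⁷) = 1.312 × 10⁻¹⁴ J = 81.9 keV.

KE = 81.9 keV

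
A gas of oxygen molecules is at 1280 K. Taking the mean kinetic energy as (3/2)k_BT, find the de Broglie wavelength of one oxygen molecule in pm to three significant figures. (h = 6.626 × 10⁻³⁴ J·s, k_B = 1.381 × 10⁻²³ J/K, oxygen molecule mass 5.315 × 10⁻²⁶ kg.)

KE = (3/2)k_BT = 1.5 × 1.381 × 10⁻²³ × 1280 = 2.652 × 10⁻²⁰ J.
p = √(2mKE) = √(2 × 5.315 × 10⁻²⁶ × 2.652 × 10⁻²⁰) = 5.309 × 10⁻²³ kg·m/s.
λ = h/p = 1.25 × 10⁻¹¹ m = 12.5 pm.

λ = 12.5 pm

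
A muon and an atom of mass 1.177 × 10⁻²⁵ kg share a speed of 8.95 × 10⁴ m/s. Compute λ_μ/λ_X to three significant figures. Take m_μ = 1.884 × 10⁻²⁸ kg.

At fixed v, p = mv so λ = h/(mv) ∝ 1/m.
λ_μ/λ_X = m_X/m_μ = 1.177 × 10⁻²⁵/1.884 × 10⁻²⁸ = 625.

λ_μ/λ_X = 625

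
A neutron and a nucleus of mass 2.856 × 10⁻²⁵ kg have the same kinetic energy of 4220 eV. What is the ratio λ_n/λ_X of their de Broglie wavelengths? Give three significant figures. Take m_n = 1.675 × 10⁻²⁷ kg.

λ_n/λ_X = 13.1

At fixed KE, p = √(2mKE) so λ = h/p ∝ 1/√m.
λ_n/λ_X = √(m_X/m_n) = √(2.856 × 10⁻²⁵/1.675 × 10⁻²⁷) = √(170.5) = 13.1.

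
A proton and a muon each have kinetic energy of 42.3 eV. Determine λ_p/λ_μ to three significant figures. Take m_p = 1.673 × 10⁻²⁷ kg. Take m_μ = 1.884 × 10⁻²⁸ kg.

λ_p/λ_μ = 0.336

At fixed KE, p = √(2mKE) so λ = h/p ∝ 1/√m.
λ_p/λ_μ = √(m_μ/m_p) = √(1.884 × 10⁻²⁸/1.673 × 10⁻²⁷) = √(0.1126) = 0.336.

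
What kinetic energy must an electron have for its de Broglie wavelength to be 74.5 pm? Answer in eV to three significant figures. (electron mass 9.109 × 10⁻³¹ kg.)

p = h/λ = 6.626 × 10⁻³⁴ / 7.450 × 10⁻¹¹ = 8.894 × 10⁻²⁴ kg·m/s.
KE = p²/(2m) = (8.894 × 10⁻²⁴)² / (2 × 9.109 × 10⁻³¹) = 4.342 × 10⁻¹⁷ J = 271 eV.

KE = 271 eV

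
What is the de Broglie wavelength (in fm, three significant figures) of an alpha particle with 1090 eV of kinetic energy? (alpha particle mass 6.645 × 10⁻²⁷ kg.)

KE = 1090 eV = 1.746 × 10⁻¹⁶ J.
p = √(2mKE) = √(2 × 6.645 × 10⁻²⁷ × 1.746 × 10⁻¹⁶) = 1.523 × 10⁻²¹ kg·m/s.
λ = h/p = 6.626 × 10⁻³⁴ / 1.523 × 10⁻²¹ = 4.35 × 10⁻¹³ m = 435 fm.

λ = 435 fm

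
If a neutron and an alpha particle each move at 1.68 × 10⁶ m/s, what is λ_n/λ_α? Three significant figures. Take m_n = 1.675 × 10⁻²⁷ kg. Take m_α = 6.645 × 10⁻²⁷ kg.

At fixed v, p = mv so λ = h/(mv) ∝ 1/m.
λ_n/λ_α = m_α/m_n = 6.645 × 10⁻²⁷/1.675 × 10⁻²⁷ = 3.97.

λ_n/λ_α = 3.97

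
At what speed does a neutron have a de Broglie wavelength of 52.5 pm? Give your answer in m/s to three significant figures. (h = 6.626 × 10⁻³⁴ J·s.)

p = h/λ = 6.626 × 10⁻³⁴ / 5.250 × 10⁻¹¹ = 1.262 × 10⁻²³ kg·m/s.
v = p/m = 1.262 × 10⁻²³ / 1.675 × 10⁻²⁷ = 7.53 × 10³ m/s = 7530 m/s.

v = 7530 m/s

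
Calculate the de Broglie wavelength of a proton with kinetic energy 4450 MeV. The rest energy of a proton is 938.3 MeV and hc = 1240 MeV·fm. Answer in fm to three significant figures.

λ = 0.234 fm

Total energy E = KE + m₀c² = 4450 + 938.3 = 5388.3 MeV.
(pc)² = E² − (m₀c²)² = (5388.3)² − (938.3)² = 2.815 × 10⁷ MeV², so pc = 5306 MeV.
λ = hc/(pc) = 1240 MeV·fm / 5306 MeV = 0.234 fm.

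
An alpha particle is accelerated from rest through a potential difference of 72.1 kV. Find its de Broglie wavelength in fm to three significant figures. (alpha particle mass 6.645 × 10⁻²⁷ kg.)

λ = 37.8 fm

KE = 2eV = 2 × 1.602 × 10⁻¹⁹ × 7.210 × 10⁴ = 2.310 × 10⁻¹⁴ J.
p = √(2mKE) = √(2 × 6.645 × 10⁻²⁷ × 2.310 × 10⁻¹⁴) = 1.752 × 10⁻²⁰ kg·m/s.
λ = h/p = 6.626 × 10⁻³⁴ / 1.752 × 10⁻²⁰ = 3.78 × 10⁻¹⁴ m = 37.8 fm.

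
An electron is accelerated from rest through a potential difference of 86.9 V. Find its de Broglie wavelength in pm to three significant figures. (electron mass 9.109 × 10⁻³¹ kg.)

KE = eV = 1.602 × 10⁻¹⁹ × 86.90 = 1.392 × 10⁻¹⁷ J.
p = √(2mKE) = √(2 × 9.109 × 10⁻³¹ × 1.392 × 10⁻¹⁷) = 5.036 × 10⁻²⁴ kg·m/s.
λ = h/p = 6.626 × 10⁻³⁴ / 5.036 × 10⁻²⁴ = 1.32 × 10⁻¹⁰ m = 132 pm.

λ = 132 pm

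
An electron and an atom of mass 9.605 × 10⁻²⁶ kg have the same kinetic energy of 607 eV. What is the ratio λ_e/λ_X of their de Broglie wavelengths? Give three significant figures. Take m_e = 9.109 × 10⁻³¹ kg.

At fixed KE, p = √(2mKE) so λ = h/p ∝ 1/√m.
λ_e/λ_X = √(m_X/m_e) = √(9.605 × 10⁻²⁶/9.109 × 10⁻³¹) = √(1.054 × 10⁵) = 325.

λ_e/λ_X = 325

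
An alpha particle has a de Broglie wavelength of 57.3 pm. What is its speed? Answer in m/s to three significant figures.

v = 1740 m/s

p = h/λ = 6.626 × 10⁻³⁴ / 5.730 × 10⁻¹¹ = 1.156 × 10⁻²³ kg·m/s.
v = p/m = 1.156 × 10⁻²³ / 6.645 × 10⁻²⁷ = 1.74 × 10³ m/s = 1740 m/s.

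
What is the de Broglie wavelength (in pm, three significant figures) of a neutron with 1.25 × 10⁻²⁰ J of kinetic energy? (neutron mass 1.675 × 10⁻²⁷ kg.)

λ = 102 pm

p = √(2mKE) = √(2 × 1.675 × 10⁻²⁷ × 1.250 × 10⁻²⁰) = 6.471 × 10⁻²⁴ kg·m/s.
λ = h/p = 6.626 × 10⁻³⁴ / 6.471 × 10⁻²⁴ = 1.02 × 10⁻¹⁰ m = 102 pm.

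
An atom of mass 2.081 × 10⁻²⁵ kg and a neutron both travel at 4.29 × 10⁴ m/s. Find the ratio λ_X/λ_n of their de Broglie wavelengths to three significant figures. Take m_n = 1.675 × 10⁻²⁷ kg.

λ_X/λ_n = 8.05 × 10⁻³

At fixed v, p = mv so λ = h/(mv) ∝ 1/m.
λ_X/λ_n = m_n/m_X = 1.675 × 10⁻²⁷/2.081 × 10⁻²⁵ = 8.05 × 10⁻³.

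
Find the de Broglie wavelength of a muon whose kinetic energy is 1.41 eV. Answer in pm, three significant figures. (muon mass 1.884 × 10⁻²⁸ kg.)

KE = 1.41 eV = 2.259 × 10⁻¹⁹ J.
p = √(2mKE) = √(2 × 1.884 × 10⁻²⁸ × 2.259 × 10⁻¹⁹) = 9.226 × 10⁻²⁴ kg·m/s.
λ = h/p = 6.626 × 10⁻³⁴ / 9.226 × 10⁻²⁴ = 7.18 × 10⁻¹¹ m = 71.8 pm.

λ = 71.8 pm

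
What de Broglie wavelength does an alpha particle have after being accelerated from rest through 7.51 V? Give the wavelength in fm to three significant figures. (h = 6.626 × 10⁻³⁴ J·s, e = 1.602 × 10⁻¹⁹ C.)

KE = 2eV = 2 × 1.602 × 10⁻¹⁹ × 7.510 = 2.406 × 10⁻¹⁸ J.
p = √(2mKE) = √(2 × 6.645 × 10⁻²⁷ × 2.406 × 10⁻¹⁸) = 1.788 × 10⁻²² kg·m/s.
λ = h/p = 6.626 × 10⁻³⁴ / 1.788 × 10⁻²² = 3.71 × 10⁻¹² m = 3710 fm.

λ = 3710 fm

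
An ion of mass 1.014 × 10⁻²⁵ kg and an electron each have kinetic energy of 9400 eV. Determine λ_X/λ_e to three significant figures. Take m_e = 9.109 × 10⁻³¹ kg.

At fixed KE, p = √(2mKE) so λ = h/p ∝ 1/√m.
λ_X/λ_e = √(m_e/m_X) = √(9.109 × 10⁻³¹/1.014 × 10⁻²⁵) = √(8.983 × 10⁻⁶) = 3.00 × 10⁻³.

λ_X/λ_e = 3.00 × 10⁻³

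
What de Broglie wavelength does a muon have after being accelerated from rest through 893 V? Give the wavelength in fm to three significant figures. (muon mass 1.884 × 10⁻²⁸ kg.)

λ = 2850 fm

KE = eV = 1.602 × 10⁻¹⁹ × 893.0 = 1.431 × 10⁻¹⁶ J.
p = √(2mKE) = √(2 × 1.884 × 10⁻²⁸ × 1.431 × 10⁻¹⁶) = 2.322 × 10⁻²² kg·m/s.
λ = h/p = 6.626 × 10⁻³⁴ / 2.322 × 10⁻²² = 2.85 × 10⁻¹² m = 2850 fm.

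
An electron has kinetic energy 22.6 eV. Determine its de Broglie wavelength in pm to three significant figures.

λ = 258 pm

KE = 22.6 eV = 3.621 × 10⁻¹⁸ J.
p = √(2mKE) = √(2 × 9.109 × 10⁻³¹ × 3.621 × 10⁻¹⁸) = 2.568 × 10⁻²⁴ kg·m/s.
λ = h/p = 6.626 × 10⁻³⁴ / 2.568 × 10⁻²⁴ = 2.58 × 10⁻¹⁰ m = 258 pm.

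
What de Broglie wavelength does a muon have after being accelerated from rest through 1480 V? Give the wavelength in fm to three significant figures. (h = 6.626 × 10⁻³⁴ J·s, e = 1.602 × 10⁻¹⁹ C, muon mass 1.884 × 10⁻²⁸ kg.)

λ = 2220 fm

KE = eV = 1.602 × 10⁻¹⁹ × 1480 = 2.371 × 10⁻¹⁶ J.
p = √(2mKE) = √(2 × 1.884 × 10⁻²⁸ × 2.371 × 10⁻¹⁶) = 2.989 × 10⁻²² kg·m/s.
λ = h/p = 6.626 × 10⁻³⁴ / 2.989 × 10⁻²² = 2.22 × 10⁻¹² m = 2220 fm.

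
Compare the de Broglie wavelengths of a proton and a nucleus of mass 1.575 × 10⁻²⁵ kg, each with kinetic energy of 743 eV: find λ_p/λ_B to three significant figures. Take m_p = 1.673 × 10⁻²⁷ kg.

At fixed KE, p = √(2mKE) so λ = h/p ∝ 1/√m.
λ_p/λ_B = √(m_B/m_p) = √(1.575 × 10⁻²⁵/1.673 × 10⁻²⁷) = √(94.14) = 9.70.

λ_p/λ_B = 9.70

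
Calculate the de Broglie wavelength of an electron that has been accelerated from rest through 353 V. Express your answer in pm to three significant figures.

KE = eV = 1.602 × 10⁻¹⁹ × 353.0 = 5.655 × 10⁻¹⁷ J.
p = √(2mKE) = √(2 × 9.109 × 10⁻³¹ × 5.655 × 10⁻¹⁷) = 1.015 × 10⁻²³ kg·m/s.
λ = h/p = 6.626 × 10⁻³⁴ / 1.015 × 10⁻²³ = 6.53 × 10⁻¹¹ m = 65.3 pm.

λ = 65.3 pm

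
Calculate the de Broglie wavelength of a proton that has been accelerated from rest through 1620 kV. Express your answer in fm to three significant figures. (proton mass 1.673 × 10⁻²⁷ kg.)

KE = eV = 1.602 × 10⁻¹⁹ × 1.620 × 10⁶ = 2.595 × 10⁻¹³ J.
p = √(2mKE) = √(2 × 1.673 × 10⁻²⁷ × 2.595 × 10⁻¹³) = 2.947 × 10⁻²⁰ kg·m/s.
λ = h/p = 6.626 × 10⁻³⁴ / 2.947 × 10⁻²⁰ = 2.25 × 10⁻¹⁴ m = 22.5 fm.

λ = 22.5 fm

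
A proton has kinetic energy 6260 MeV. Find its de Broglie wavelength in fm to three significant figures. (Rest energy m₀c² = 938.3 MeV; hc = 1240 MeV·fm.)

Total energy E = KE + m₀c² = 6260 + 938.3 = 7198.3 MeV.
(pc)² = E² − (m₀c²)² = (7198.3)² − (938.3)² = 5.094 × 10⁷ MeV², so pc = 7137 MeV.
λ = hc/(pc) = 1240 MeV·fm / 7137 MeV = 0.174 fm.

λ = 0.174 fm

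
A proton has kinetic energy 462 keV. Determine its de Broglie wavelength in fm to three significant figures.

KE = 462 keV = 7.401 × 10⁻¹⁴ J.
p = √(2mKE) = √(2 × 1.673 × 10⁻²⁷ × 7.401 × 10⁻¹⁴) = 1.574 × 10⁻²⁰ kg·m/s.
λ = h/p = 6.626 × 10⁻³⁴ / 1.574 × 10⁻²⁰ = 4.21 × 10⁻¹⁴ m = 42.1 fm.

λ = 42.1 fm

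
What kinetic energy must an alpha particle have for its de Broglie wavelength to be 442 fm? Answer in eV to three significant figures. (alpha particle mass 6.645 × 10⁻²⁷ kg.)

p = h/λ = 6.626 × 10⁻³⁴ / 4.420 × 10⁻¹³ = 1.499 × 10⁻²¹ kg·m/s.
KE = p²/(2m) = (1.499 × 10⁻²¹)² / (2 × 6.645 × 10⁻²⁷) = 1.691 × 10⁻¹⁶ J = 1060 eV.

KE = 1060 eV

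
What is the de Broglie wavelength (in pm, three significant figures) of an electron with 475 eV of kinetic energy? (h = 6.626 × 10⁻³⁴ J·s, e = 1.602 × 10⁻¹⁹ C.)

λ = 56.3 pm

KE = 475 eV = 7.610 × 10⁻¹⁷ J.
p = √(2mKE) = √(2 × 9.109 × 10⁻³¹ × 7.610 × 10⁻¹⁷) = 1.177 × 10⁻²³ kg·m/s.
λ = h/p = 6.626 × 10⁻³⁴ / 1.177 × 10⁻²³ = 5.63 × 10⁻¹¹ m = 56.3 pm.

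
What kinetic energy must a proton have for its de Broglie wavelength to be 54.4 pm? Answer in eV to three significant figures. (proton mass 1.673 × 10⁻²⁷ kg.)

KE = 0.277 eV

p = h/λ = 6.626 × 10⁻³⁴ / 5.440 × 10⁻¹¹ = 1.218 × 10⁻²³ kg·m/s.
KE = p²/(2m) = (1.218 × 10⁻²³)² / (2 × 1.673 × 10⁻²⁷) = 4.434 × 10⁻²⁰ J = 0.277 eV.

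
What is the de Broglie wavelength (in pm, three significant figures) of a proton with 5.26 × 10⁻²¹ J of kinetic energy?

λ = 158 pm

p = √(2mKE) = √(2 × 1.673 × 10⁻²⁷ × 5.260 × 10⁻²¹) = 4.195 × 10⁻²⁴ kg·m/s.
λ = h/p = 6.626 × 10⁻³⁴ / 4.195 × 10⁻²⁴ = 1.58 × 10⁻¹⁰ m = 158 pm.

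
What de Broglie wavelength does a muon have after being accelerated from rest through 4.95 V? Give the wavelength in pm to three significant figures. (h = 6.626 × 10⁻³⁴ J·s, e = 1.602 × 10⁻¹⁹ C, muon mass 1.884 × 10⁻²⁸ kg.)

λ = 38.3 pm

KE = eV = 1.602 × 10⁻¹⁹ × 4.950 = 7.930 × 10⁻¹⁹ J.
p = √(2mKE) = √(2 × 1.884 × 10⁻²⁸ × 7.930 × 10⁻¹⁹) = 1.729 × 10⁻²³ kg·m/s.
λ = h/p = 6.626 × 10⁻³⁴ / 1.729 × 10⁻²³ = 3.83 × 10⁻¹¹ m = 38.3 pm.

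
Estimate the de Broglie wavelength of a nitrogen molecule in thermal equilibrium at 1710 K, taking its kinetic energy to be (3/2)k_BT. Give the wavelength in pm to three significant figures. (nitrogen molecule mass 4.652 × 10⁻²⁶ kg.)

λ = 11.5 pm

KE = (3/2)k_BT = 1.5 × 1.381 × 10⁻²³ × 1710 = 3.542 × 10⁻²⁰ J.
p = √(2mKE) = √(2 × 4.652 × 10⁻²⁶ × 3.542 × 10⁻²⁰) = 5.741 × 10⁻²³ kg·m/s.
λ = h/p = 1.15 × 10⁻¹¹ m = 11.5 pm.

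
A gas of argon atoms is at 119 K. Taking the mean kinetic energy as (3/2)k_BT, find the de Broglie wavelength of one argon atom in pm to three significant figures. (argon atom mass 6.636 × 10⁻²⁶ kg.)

λ = 36.6 pm

KE = (3/2)k_BT = 1.5 × 1.381 × 10⁻²³ × 119 = 2.465 × 10⁻²¹ J.
p = √(2mKE) = √(2 × 6.636 × 10⁻²⁶ × 2.465 × 10⁻²¹) = 1.809 × 10⁻²³ kg·m/s.
λ = h/p = 3.66 × 10⁻¹¹ m = 36.6 pm.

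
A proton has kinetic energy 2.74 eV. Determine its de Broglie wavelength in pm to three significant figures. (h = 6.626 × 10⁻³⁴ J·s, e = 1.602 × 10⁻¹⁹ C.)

KE = 2.74 eV = 4.389 × 10⁻¹⁹ J.
p = √(2mKE) = √(2 × 1.673 × 10⁻²⁷ × 4.389 × 10⁻¹⁹) = 3.832 × 10⁻²³ kg·m/s.
λ = h/p = 6.626 × 10⁻³⁴ / 3.832 × 10⁻²³ = 1.73 × 10⁻¹¹ m = 17.3 pm.

λ = 17.3 pm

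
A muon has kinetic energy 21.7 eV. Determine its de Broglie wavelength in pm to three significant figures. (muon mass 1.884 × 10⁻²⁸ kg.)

λ = 18.3 pm

KE = 21.7 eV = 3.476 × 10⁻¹⁸ J.
p = √(2mKE) = √(2 × 1.884 × 10⁻²⁸ × 3.476 × 10⁻¹⁸) = 3.619 × 10⁻²³ kg·m/s.
λ = h/p = 6.626 × 10⁻³⁴ / 3.619 × 10⁻²³ = 1.83 × 10⁻¹¹ m = 18.3 pm.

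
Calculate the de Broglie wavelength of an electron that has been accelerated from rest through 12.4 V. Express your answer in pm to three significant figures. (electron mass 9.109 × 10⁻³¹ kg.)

λ = 348 pm

KE = eV = 1.602 × 10⁻¹⁹ × 12.40 = 1.986 × 10⁻¹⁸ J.
p = √(2mKE) = √(2 × 9.109 × 10⁻³¹ × 1.986 × 10⁻¹⁸) = 1.902 × 10⁻²⁴ kg·m/s.
λ = h/p = 6.626 × 10⁻³⁴ / 1.902 × 10⁻²⁴ = 3.48 × 10⁻¹⁰ m = 348 pm.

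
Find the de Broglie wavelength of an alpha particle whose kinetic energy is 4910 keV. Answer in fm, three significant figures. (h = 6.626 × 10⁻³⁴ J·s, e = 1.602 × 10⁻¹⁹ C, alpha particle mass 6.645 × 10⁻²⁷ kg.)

λ = 6.48 fm

KE = 4910 keV = 7.866 × 10⁻¹³ J.
p = √(2mKE) = √(2 × 6.645 × 10⁻²⁷ × 7.866 × 10⁻¹³) = 1.022 × 10⁻¹⁹ kg·m/s.
λ = h/p = 6.626 × 10⁻³⁴ / 1.022 × 10⁻¹⁹ = 6.48 × 10⁻¹⁵ m = 6.48 fm.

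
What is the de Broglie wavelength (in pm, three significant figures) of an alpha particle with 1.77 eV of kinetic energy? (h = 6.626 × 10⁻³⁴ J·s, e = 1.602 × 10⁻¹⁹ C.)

KE = 1.77 eV = 2.836 × 10⁻¹⁹ J.
p = √(2mKE) = √(2 × 6.645 × 10⁻²⁷ × 2.836 × 10⁻¹⁹) = 6.139 × 10⁻²³ kg·m/s.
λ = h/p = 6.626 × 10⁻³⁴ / 6.139 × 10⁻²³ = 1.08 × 10⁻¹¹ m = 10.8 pm.

λ = 10.8 pm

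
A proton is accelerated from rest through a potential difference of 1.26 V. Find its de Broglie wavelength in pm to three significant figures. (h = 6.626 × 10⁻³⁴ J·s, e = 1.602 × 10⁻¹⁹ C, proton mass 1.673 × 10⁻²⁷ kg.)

KE = eV = 1.602 × 10⁻¹⁹ × 1.260 = 2.019 × 10⁻¹⁹ J.
p = √(2mKE) = √(2 × 1.673 × 10⁻²⁷ × 2.019 × 10⁻¹⁹) = 2.599 × 10⁻²³ kg·m/s.
λ = h/p = 6.626 × 10⁻³⁴ / 2.599 × 10⁻²³ = 2.55 × 10⁻¹¹ m = 25.5 pm.

λ = 25.5 pm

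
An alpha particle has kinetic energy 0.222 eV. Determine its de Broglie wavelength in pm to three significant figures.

KE = 0.222 eV = 3.556 × 10⁻²⁰ J.
p = √(2mKE) = √(2 × 6.645 × 10⁻²⁷ × 3.556 × 10⁻²⁰) = 2.174 × 10⁻²³ kg·m/s.
λ = h/p = 6.626 × 10⁻³⁴ / 2.174 × 10⁻²³ = 3.05 × 10⁻¹¹ m = 30.5 pm.

λ = 30.5 pm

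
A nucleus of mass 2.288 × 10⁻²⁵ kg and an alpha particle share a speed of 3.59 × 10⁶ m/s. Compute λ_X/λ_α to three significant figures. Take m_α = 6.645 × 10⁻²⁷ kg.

λ_X/λ_α = 0.0290

At fixed v, p = mv so λ = h/(mv) ∝ 1/m.
λ_X/λ_α = m_α/m_X = 6.645 × 10⁻²⁷/2.288 × 10⁻²⁵ = 0.0290.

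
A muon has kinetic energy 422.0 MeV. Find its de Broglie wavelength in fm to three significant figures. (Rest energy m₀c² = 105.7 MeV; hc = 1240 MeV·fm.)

Total energy E = KE + m₀c² = 422.0 + 105.7 = 527.7 MeV.
(pc)² = E² − (m₀c²)² = (527.7)² − (105.7)² = 2.673 × 10⁵ MeV², so pc = 517.0 MeV.
λ = hc/(pc) = 1240 MeV·fm / 517.0 MeV = 2.40 fm.

λ = 2.40 fm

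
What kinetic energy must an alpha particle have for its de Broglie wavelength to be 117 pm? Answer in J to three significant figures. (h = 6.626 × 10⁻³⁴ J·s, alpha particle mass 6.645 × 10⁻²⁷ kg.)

KE = 2.41 × 10⁻²¹ J

p = h/λ = 6.626 × 10⁻³⁴ / 1.170 × 10⁻¹⁰ = 5.663 × 10⁻²⁴ kg·m/s.
KE = p²/(2m) = (5.663 × 10⁻²⁴)² / (2 × 6.645 × 10⁻²⁷) = 2.413 × 10⁻²¹ J = 2.41 × 10⁻²¹ J.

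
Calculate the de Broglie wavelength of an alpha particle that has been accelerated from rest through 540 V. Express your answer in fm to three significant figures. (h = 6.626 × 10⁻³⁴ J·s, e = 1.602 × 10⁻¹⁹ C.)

KE = 2eV = 2 × 1.602 × 10⁻¹⁹ × 540.0 = 1.730 × 10⁻¹⁶ J.
p = √(2mKE) = √(2 × 6.645 × 10⁻²⁷ × 1.730 × 10⁻¹⁶) = 1.516 × 10⁻²¹ kg·m/s.
λ = h/p = 6.626 × 10⁻³⁴ / 1.516 × 10⁻²¹ = 4.37 × 10⁻¹³ m = 437 fm.

λ = 437 fm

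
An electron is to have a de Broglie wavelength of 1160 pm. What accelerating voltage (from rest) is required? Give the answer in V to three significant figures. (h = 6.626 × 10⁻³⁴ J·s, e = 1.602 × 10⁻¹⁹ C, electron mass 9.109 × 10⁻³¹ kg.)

V = 1.12 V

p = h/λ = 6.626 × 10⁻³⁴ / 1.160 × 10⁻⁹ = 5.712 × 10⁻²⁵ kg·m/s.
KE = p²/(2m) = 1.791 × 10⁻¹⁹ J.
V = KE/e = 1.791 × 10⁻¹⁹ / (1.602 × 10⁻¹⁹) = 1.12 V.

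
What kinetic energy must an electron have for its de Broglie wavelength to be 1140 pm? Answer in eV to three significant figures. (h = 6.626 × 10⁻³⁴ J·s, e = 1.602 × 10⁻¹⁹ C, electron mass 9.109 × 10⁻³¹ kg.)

p = h/λ = 6.626 × 10⁻³⁴ / 1.140 × 10⁻⁹ = 5.812 × 10⁻²⁵ kg·m/s.
KE = p²/(2m) = (5.812 × 10⁻²⁵)² / (2 × 9.109 × 10⁻³¹) = 1.854 × 10⁻¹⁹ J = 1.16 eV.

KE = 1.16 eV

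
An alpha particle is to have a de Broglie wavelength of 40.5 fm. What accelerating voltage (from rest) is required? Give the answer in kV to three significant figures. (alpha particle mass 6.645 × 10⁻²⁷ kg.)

V = 62.9 kV

p = h/λ = 6.626 × 10⁻³⁴ / 4.050 × 10⁻¹⁴ = 1.636 × 10⁻²⁰ kg·m/s.
KE = p²/(2m) = 2.014 × 10⁻¹⁴ J.
V = KE/2e = 2.014 × 10⁻¹⁴ / (2 × 1.602 × 10⁻¹⁹) = 62.9 kV.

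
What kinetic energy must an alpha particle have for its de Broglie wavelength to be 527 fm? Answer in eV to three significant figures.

p = h/λ = 6.626 × 10⁻³⁴ / 5.270 × 10⁻¹³ = 1.257 × 10⁻²¹ kg·m/s.
KE = p²/(2m) = (1.257 × 10⁻²¹)² / (2 × 6.645 × 10⁻²⁷) = 1.189 × 10⁻¹⁶ J = 742 eV.

KE = 742 eV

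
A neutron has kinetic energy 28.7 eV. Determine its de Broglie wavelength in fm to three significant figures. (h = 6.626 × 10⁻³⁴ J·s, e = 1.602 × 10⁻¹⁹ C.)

λ = 5340 fm

KE = 28.7 eV = 4.598 × 10⁻¹⁸ J.
p = √(2mKE) = √(2 × 1.675 × 10⁻²⁷ × 4.598 × 10⁻¹⁸) = 1.241 × 10⁻²² kg·m/s.
λ = h/p = 6.626 × 10⁻³⁴ / 1.241 × 10⁻²² = 5.34 × 10⁻¹² m = 5340 fm.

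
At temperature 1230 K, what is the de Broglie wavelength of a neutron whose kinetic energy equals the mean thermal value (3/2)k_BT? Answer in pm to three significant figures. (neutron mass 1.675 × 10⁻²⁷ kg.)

λ = 71.7 pm

KE = (3/2)k_BT = 1.5 × 1.381 × 10⁻²³ × 1230 = 2.548 × 10⁻²⁰ J.
p = √(2mKE) = √(2 × 1.675 × 10⁻²⁷ × 2.548 × 10⁻²⁰) = 9.239 × 10⁻²⁴ kg·m/s.
λ = h/p = 7.17 × 10⁻¹¹ m = 71.7 pm.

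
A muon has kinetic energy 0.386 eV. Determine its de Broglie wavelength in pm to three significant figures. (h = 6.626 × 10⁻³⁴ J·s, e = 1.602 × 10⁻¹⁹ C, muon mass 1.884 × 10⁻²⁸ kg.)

λ = 137 pm

KE = 0.386 eV = 6.184 × 10⁻²⁰ J.
p = √(2mKE) = √(2 × 1.884 × 10⁻²⁸ × 6.184 × 10⁻²⁰) = 4.827 × 10⁻²⁴ kg·m/s.
λ = h/p = 6.626 × 10⁻³⁴ / 4.827 × 10⁻²⁴ = 1.37 × 10⁻¹⁰ m = 137 pm.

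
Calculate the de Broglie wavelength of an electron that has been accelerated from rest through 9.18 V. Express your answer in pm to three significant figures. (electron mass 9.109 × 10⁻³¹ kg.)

λ = 405 pm

KE = eV = 1.602 × 10⁻¹⁹ × 9.180 = 1.471 × 10⁻¹⁸ J.
p = √(2mKE) = √(2 × 9.109 × 10⁻³¹ × 1.471 × 10⁻¹⁸) = 1.637 × 10⁻²⁴ kg·m/s.
λ = h/p = 6.626 × 10⁻³⁴ / 1.637 × 10⁻²⁴ = 4.05 × 10⁻¹⁰ m = 405 pm.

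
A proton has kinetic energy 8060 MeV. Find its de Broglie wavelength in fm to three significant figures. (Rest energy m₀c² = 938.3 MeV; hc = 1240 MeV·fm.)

λ = 0.139 fm

Total energy E = KE + m₀c² = 8060 + 938.3 = 8998.3 MeV.
(pc)² = E² − (m₀c²)² = (8998.3)² − (938.3)² = 8.009 × 10⁷ MeV², so pc = 8949 MeV.
λ = hc/(pc) = 1240 MeV·fm / 8949 MeV = 0.139 fm.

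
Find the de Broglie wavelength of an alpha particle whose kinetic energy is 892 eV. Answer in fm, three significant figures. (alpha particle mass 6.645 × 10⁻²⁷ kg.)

KE = 892 eV = 1.429 × 10⁻¹⁶ J.
p = √(2mKE) = √(2 × 6.645 × 10⁻²⁷ × 1.429 × 10⁻¹⁶) = 1.378 × 10⁻²¹ kg·m/s.
λ = h/p = 6.626 × 10⁻³⁴ / 1.378 × 10⁻²¹ = 4.81 × 10⁻¹³ m = 481 fm.

λ = 481 fm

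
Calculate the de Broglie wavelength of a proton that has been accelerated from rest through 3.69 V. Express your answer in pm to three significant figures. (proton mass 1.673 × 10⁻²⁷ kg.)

λ = 14.9 pm

KE = eV = 1.602 × 10⁻¹⁹ × 3.690 = 5.911 × 10⁻¹⁹ J.
p = √(2mKE) = √(2 × 1.673 × 10⁻²⁷ × 5.911 × 10⁻¹⁹) = 4.447 × 10⁻²³ kg·m/s.
λ = h/p = 6.626 × 10⁻³⁴ / 4.447 × 10⁻²³ = 1.49 × 10⁻¹¹ m = 14.9 pm.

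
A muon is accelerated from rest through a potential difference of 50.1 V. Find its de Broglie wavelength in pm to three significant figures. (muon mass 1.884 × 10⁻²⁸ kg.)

λ = 12.0 pm

KE = eV = 1.602 × 10⁻¹⁹ × 50.10 = 8.026 × 10⁻¹⁸ J.
p = √(2mKE) = √(2 × 1.884 × 10⁻²⁸ × 8.026 × 10⁻¹⁸) = 5.499 × 10⁻²³ kg·m/s.
λ = h/p = 6.626 × 10⁻³⁴ / 5.499 × 10⁻²³ = 1.20 × 10⁻¹¹ m = 12.0 pm.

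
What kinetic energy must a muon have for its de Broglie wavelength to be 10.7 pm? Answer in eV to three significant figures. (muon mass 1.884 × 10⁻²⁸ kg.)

p = h/λ = 6.626 × 10⁻³⁴ / 1.070 × 10⁻¹¹ = 6.193 × 10⁻²³ kg·m/s.
KE = p²/(2m) = (6.193 × 10⁻²³)² / (2 × 1.884 × 10⁻²⁸) = 1.018 × 10⁻¹⁷ J = 63.5 eV.

KE = 63.5 eV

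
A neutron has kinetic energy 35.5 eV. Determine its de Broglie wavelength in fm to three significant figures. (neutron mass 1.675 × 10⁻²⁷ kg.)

KE = 35.5 eV = 5.687 × 10⁻¹⁸ J.
p = √(2mKE) = √(2 × 1.675 × 10⁻²⁷ × 5.687 × 10⁻¹⁸) = 1.380 × 10⁻²² kg·m/s.
λ = h/p = 6.626 × 10⁻³⁴ / 1.380 × 10⁻²² = 4.80 × 10⁻¹² m = 4800 fm.

λ = 4800 fm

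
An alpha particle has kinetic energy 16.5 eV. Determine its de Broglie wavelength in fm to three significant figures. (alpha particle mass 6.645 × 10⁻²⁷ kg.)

λ = 3540 fm

KE = 16.5 eV = 2.643 × 10⁻¹⁸ J.
p = √(2mKE) = √(2 × 6.645 × 10⁻²⁷ × 2.643 × 10⁻¹⁸) = 1.874 × 10⁻²² kg·m/s.
λ = h/p = 6.626 × 10⁻³⁴ / 1.874 × 10⁻²² = 3.54 × 10⁻¹² m = 3540 fm.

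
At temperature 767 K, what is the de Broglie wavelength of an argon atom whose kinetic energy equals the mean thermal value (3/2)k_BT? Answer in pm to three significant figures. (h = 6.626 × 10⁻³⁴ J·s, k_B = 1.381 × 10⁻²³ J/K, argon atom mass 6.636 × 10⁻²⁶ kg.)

λ = 14.4 pm

KE = (3/2)k_BT = 1.5 × 1.381 × 10⁻²³ × 767 = 1.589 × 10⁻²⁰ J.
p = √(2mKE) = √(2 × 6.636 × 10⁻²⁶ × 1.589 × 10⁻²⁰) = 4.592 × 10⁻²³ kg·m/s.
λ = h/p = 1.44 × 10⁻¹¹ m = 14.4 pm.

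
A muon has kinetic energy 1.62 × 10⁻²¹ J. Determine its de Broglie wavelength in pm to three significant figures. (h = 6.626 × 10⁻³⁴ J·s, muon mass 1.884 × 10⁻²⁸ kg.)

λ = 848 pm

p = √(2mKE) = √(2 × 1.884 × 10⁻²⁸ × 1.620 × 10⁻²¹) = 7.813 × 10⁻²⁵ kg·m/s.
λ = h/p = 6.626 × 10⁻³⁴ / 7.813 × 10⁻²⁵ = 8.48 × 10⁻¹⁰ m = 848 pm.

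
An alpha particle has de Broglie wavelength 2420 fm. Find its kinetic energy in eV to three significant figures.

p = h/λ = 6.626 × 10⁻³⁴ / 2.420 × 10⁻¹² = 2.738 × 10⁻²² kg·m/s.
KE = p²/(2m) = (2.738 × 10⁻²²)² / (2 × 6.645 × 10⁻²⁷) = 5.641 × 10⁻¹⁸ J = 35.2 eV.

KE = 35.2 eV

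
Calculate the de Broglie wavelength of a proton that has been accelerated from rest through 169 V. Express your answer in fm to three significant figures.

λ = 2200 fm

KE = eV = 1.602 × 10⁻¹⁹ × 169.0 = 2.707 × 10⁻¹⁷ J.
p = √(2mKE) = √(2 × 1.673 × 10⁻²⁷ × 2.707 × 10⁻¹⁷) = 3.010 × 10⁻²² kg·m/s.
λ = h/p = 6.626 × 10⁻³⁴ / 3.010 × 10⁻²² = 2.20 × 10⁻¹² m = 2200 fm.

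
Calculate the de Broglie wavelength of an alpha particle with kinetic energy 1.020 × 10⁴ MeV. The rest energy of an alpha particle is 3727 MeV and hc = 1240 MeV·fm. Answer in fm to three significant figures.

λ = 0.0924 fm

Total energy E = KE + m₀c² = 1.020 × 10⁴ + 3727 = 13927 MeV.
(pc)² = E² − (m₀c²)² = (13927)² − (3727)² = 1.801 × 10⁸ MeV², so pc = 1.342 × 10⁴ MeV.
λ = hc/(pc) = 1240 MeV·fm / 1.342 × 10⁴ MeV = 0.0924 fm.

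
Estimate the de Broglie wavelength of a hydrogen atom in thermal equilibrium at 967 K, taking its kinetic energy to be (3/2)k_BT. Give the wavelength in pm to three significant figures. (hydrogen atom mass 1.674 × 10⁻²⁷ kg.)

KE = (3/2)k_BT = 1.5 × 1.381 × 10⁻²³ × 967 = 2.003 × 10⁻²⁰ J.
p = √(2mKE) = √(2 × 1.674 × 10⁻²⁷ × 2.003 × 10⁻²⁰) = 8.189 × 10⁻²⁴ kg·m/s.
λ = h/p = 8.09 × 10⁻¹¹ m = 80.9 pm.

λ = 80.9 pm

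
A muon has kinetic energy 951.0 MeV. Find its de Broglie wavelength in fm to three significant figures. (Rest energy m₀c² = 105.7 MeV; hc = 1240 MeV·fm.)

Total energy E = KE + m₀c² = 951.0 + 105.7 = 1056.7 MeV.
(pc)² = E² − (m₀c²)² = (1056.7)² − (105.7)² = 1.105 × 10⁶ MeV², so pc = 1051 MeV.
λ = hc/(pc) = 1240 MeV·fm / 1051 MeV = 1.18 fm.

λ = 1.18 fm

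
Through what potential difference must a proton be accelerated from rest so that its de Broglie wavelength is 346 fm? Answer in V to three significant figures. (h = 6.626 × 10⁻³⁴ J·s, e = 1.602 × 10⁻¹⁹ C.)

V = 6840 V

p = h/λ = 6.626 × 10⁻³⁴ / 3.460 × 10⁻¹³ = 1.915 × 10⁻²¹ kg·m/s.
KE = p²/(2m) = 1.096 × 10⁻¹⁵ J.
V = KE/e = 1.096 × 10⁻¹⁵ / (1.602 × 10⁻¹⁹) = 6840 V.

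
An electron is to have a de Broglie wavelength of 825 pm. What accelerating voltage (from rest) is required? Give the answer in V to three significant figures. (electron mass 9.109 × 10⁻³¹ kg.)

V = 2.21 V

p = h/λ = 6.626 × 10⁻³⁴ / 8.250 × 10⁻¹⁰ = 8.032 × 10⁻²⁵ kg·m/s.
KE = p²/(2m) = 3.541 × 10⁻¹⁹ J.
V = KE/e = 3.541 × 10⁻¹⁹ / (1.602 × 10⁻¹⁹) = 2.21 V.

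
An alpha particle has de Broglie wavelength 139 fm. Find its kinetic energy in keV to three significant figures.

p = h/λ = 6.626 × 10⁻³⁴ / 1.390 × 10⁻¹³ = 4.767 × 10⁻²¹ kg·m/s.
KE = p²/(2m) = (4.767 × 10⁻²¹)² / (2 × 6.645 × 10⁻²⁷) = 1.710 × 10⁻¹⁵ J = 10.7 keV.

KE = 10.7 keV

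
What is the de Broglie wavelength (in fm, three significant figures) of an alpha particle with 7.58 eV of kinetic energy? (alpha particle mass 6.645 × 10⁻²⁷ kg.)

KE = 7.58 eV = 1.214 × 10⁻¹⁸ J.
p = √(2mKE) = √(2 × 6.645 × 10⁻²⁷ × 1.214 × 10⁻¹⁸) = 1.270 × 10⁻²² kg·m/s.
λ = h/p = 6.626 × 10⁻³⁴ / 1.270 × 10⁻²² = 5.22 × 10⁻¹² m = 5220 fm.

λ = 5220 fm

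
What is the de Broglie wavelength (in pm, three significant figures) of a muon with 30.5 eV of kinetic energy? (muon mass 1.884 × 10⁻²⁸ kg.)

λ = 15.4 pm

KE = 30.5 eV = 4.886 × 10⁻¹⁸ J.
p = √(2mKE) = √(2 × 1.884 × 10⁻²⁸ × 4.886 × 10⁻¹⁸) = 4.291 × 10⁻²³ kg·m/s.
λ = h/p = 6.626 × 10⁻³⁴ / 4.291 × 10⁻²³ = 1.54 × 10⁻¹¹ m = 15.4 pm.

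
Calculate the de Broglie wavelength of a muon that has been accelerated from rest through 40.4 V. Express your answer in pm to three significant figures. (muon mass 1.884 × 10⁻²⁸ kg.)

λ = 13.4 pm

KE = eV = 1.602 × 10⁻¹⁹ × 40.40 = 6.472 × 10⁻¹⁸ J.
p = √(2mKE) = √(2 × 1.884 × 10⁻²⁸ × 6.472 × 10⁻¹⁸) = 4.938 × 10⁻²³ kg·m/s.
λ = h/p = 6.626 × 10⁻³⁴ / 4.938 × 10⁻²³ = 1.34 × 10⁻¹¹ m = 13.4 pm.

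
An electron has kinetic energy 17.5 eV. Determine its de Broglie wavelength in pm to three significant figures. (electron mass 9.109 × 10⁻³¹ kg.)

λ = 293 pm

KE = 17.5 eV = 2.804 × 10⁻¹⁸ J.
p = √(2mKE) = √(2 × 9.109 × 10⁻³¹ × 2.804 × 10⁻¹⁸) = 2.260 × 10⁻²⁴ kg·m/s.
λ = h/p = 6.626 × 10⁻³⁴ / 2.260 × 10⁻²⁴ = 2.93 × 10⁻¹⁰ m = 293 pm.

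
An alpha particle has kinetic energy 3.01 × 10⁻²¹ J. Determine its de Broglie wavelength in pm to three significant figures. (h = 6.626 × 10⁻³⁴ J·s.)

λ = 105 pm

p = √(2mKE) = √(2 × 6.645 × 10⁻²⁷ × 3.010 × 10⁻²¹) = 6.325 × 10⁻²⁴ kg·m/s.
λ = h/p = 6.626 × 10⁻³⁴ / 6.325 × 10⁻²⁴ = 1.05 × 10⁻¹⁰ m = 105 pm.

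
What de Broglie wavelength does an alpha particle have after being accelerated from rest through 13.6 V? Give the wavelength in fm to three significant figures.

KE = 2eV = 2 × 1.602 × 10⁻¹⁹ × 13.60 = 4.357 × 10⁻¹⁸ J.
p = √(2mKE) = √(2 × 6.645 × 10⁻²⁷ × 4.357 × 10⁻¹⁸) = 2.406 × 10⁻²² kg·m/s.
λ = h/p = 6.626 × 10⁻³⁴ / 2.406 × 10⁻²² = 2.75 × 10⁻¹² m = 2750 fm.

λ = 2750 fm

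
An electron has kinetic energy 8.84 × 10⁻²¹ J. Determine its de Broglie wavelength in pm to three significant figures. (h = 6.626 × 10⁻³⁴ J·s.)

p = √(2mKE) = √(2 × 9.109 × 10⁻³¹ × 8.840 × 10⁻²¹) = 1.269 × 10⁻²⁵ kg·m/s.
λ = h/p = 6.626 × 10⁻³⁴ / 1.269 × 10⁻²⁵ = 5.22 × 10⁻⁹ m = 5220 pm.

λ = 5220 pm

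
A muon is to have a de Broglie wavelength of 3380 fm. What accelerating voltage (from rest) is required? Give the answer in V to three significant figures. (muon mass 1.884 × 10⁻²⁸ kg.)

p = h/λ = 6.626 × 10⁻³⁴ / 3.380 × 10⁻¹² = 1.960 × 10⁻²² kg·m/s.
KE = p²/(2m) = 1.020 × 10⁻¹⁶ J.
V = KE/e = 1.020 × 10⁻¹⁶ / (1.602 × 10⁻¹⁹) = 637 V.

V = 637 V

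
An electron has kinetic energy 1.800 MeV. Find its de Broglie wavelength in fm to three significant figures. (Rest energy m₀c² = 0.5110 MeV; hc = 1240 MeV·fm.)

λ = 550 fm

Total energy E = KE + m₀c² = 1.800 + 0.5110 = 2.3110 MeV.
(pc)² = E² − (m₀c²)² = (2.3110)² − (0.5110)² = 5.080 MeV², so pc = 2.254 MeV.
λ = hc/(pc) = 1240 MeV·fm / 2.254 MeV = 550 fm.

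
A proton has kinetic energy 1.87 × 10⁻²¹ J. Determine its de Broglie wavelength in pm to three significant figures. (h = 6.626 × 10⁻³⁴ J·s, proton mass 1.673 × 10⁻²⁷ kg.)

λ = 265 pm

p = √(2mKE) = √(2 × 1.673 × 10⁻²⁷ × 1.870 × 10⁻²¹) = 2.501 × 10⁻²⁴ kg·m/s.
λ = h/p = 6.626 × 10⁻³⁴ / 2.501 × 10⁻²⁴ = 2.65 × 10⁻¹⁰ m = 265 pm.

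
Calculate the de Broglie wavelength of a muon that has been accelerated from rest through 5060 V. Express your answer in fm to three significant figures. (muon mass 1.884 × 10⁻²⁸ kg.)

λ = 1200 fm

KE = eV = 1.602 × 10⁻¹⁹ × 5060 = 8.106 × 10⁻¹⁶ J.
p = √(2mKE) = √(2 × 1.884 × 10⁻²⁸ × 8.106 × 10⁻¹⁶) = 5.527 × 10⁻²² kg·m/s.
λ = h/p = 6.626 × 10⁻³⁴ / 5.527 × 10⁻²² = 1.20 × 10⁻¹² m = 1200 fm.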